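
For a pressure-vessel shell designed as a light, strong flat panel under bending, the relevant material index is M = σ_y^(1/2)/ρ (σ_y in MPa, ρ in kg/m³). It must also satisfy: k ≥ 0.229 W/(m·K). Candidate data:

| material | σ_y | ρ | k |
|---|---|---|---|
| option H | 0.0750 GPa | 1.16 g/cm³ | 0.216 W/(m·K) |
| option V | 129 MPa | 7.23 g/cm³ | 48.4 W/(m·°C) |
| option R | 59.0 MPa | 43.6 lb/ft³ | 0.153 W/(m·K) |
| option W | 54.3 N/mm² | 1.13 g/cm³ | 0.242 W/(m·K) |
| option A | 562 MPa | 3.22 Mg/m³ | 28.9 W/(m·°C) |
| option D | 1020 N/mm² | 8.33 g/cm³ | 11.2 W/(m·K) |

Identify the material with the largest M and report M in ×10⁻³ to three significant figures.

Screen on constraints: k ≥ 0.229 W/(m·K). Survivors: option V, option W, option A, option D.
In SI units:
  option V: σ_y = 129.0 MPa, ρ = 7230 kg/m³
  option W: σ_y = 54.30 MPa, ρ = 1130 kg/m³
  option A: σ_y = 562.0 MPa, ρ = 3220 kg/m³
  option D: σ_y = 1020 MPa, ρ = 8330 kg/m³
  option A: M = 7.36×10⁻³
  option W: M = 6.52×10⁻³
  option D: M = 3.83×10⁻³
  option V: M = 1.57×10⁻³
Option A has the largest M.

option A, M = 7.36×10⁻³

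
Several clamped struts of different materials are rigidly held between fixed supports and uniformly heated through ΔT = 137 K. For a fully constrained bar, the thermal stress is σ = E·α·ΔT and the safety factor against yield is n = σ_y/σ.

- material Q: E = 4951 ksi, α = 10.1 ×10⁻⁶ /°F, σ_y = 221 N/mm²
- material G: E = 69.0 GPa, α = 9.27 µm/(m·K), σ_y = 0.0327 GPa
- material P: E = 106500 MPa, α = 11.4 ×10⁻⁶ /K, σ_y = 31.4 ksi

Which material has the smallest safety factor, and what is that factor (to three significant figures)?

material G, n = 0.373

In consistent units (E in GPa, α in ×10⁻⁶/K, σ_y in MPa):
  material Q: E = 34.14, α = 18.2, σ_y = 221.0 → σ = 85.0 MPa, n = 2.60
  material G: E = 69.00, α = 9.27, σ_y = 32.70 → σ = 87.6 MPa, n = 0.373
  material P: E = 106.5, α = 11.4, σ_y = 216.5 → σ = 166 MPa, n = 1.30
Material G has the lowest safety factor, n = 0.373.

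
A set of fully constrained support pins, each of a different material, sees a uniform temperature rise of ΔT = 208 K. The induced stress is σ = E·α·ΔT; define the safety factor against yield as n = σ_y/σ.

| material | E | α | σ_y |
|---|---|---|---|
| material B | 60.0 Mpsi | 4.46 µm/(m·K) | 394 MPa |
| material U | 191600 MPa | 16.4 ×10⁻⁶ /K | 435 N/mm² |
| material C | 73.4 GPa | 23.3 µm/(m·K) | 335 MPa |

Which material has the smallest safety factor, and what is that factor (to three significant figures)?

Per material, after unit conversion:
  material B: E = 413.7, α = 4.46, σ_y = 394.0 → σ = 384 MPa, n = 1.03
  material U: E = 191.6, α = 16.4, σ_y = 435.0 → σ = 654 MPa, n = 0.666
  material C: E = 73.40, α = 23.3, σ_y = 335.0 → σ = 356 MPa, n = 0.942
Material U has the lowest safety factor, n = 0.666.

material U, n = 0.666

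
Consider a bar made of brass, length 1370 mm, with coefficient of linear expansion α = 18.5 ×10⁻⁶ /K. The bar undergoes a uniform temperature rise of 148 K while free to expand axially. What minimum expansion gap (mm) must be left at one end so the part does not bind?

ΔL = α·L₀·ΔT = 18.5×10⁻⁶ × 1370 mm × 148.0 K = 3.75 mm.

3.75 mm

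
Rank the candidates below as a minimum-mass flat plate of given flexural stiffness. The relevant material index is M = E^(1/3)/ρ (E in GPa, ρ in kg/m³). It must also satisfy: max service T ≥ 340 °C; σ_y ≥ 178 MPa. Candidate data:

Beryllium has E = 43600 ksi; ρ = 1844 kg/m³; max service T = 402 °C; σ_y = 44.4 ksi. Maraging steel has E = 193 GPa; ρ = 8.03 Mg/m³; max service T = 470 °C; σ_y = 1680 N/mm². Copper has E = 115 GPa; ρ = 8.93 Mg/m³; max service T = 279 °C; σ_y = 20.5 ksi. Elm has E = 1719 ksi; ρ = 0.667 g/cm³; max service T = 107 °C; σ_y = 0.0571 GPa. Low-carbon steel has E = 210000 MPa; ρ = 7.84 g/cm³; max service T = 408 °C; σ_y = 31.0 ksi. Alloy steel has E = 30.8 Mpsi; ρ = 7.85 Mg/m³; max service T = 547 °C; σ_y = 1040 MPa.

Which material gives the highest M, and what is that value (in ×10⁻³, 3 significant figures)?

Screen on constraints: max service T ≥ 340 °C; σ_y ≥ 178 MPa. Survivors: beryllium, maraging steel, low-carbon steel, alloy steel.
Normalizing units and computing the index:
  beryllium: E = 300.6 GPa, ρ = 1844 kg/m³
  maraging steel: E = 193.0 GPa, ρ = 8030 kg/m³
  low-carbon steel: E = 210.0 GPa, ρ = 7840 kg/m³
  alloy steel: E = 212.4 GPa, ρ = 7850 kg/m³
  beryllium: M = 3.63×10⁻³
  alloy steel: M = 0.760×10⁻³
  low-carbon steel: M = 0.758×10⁻³
  maraging steel: M = 0.720×10⁻³
The maximum is for beryllium.

beryllium, M = 3.63×10⁻³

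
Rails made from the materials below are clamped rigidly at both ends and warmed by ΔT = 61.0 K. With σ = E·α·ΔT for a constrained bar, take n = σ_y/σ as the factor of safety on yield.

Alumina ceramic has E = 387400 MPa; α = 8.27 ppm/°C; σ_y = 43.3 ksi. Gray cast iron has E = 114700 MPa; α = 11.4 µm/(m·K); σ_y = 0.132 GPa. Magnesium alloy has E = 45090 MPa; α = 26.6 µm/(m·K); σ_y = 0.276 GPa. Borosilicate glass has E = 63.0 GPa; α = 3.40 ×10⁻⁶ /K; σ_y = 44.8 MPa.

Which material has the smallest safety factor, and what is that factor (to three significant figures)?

Per material, after unit conversion:
  alumina ceramic: E = 387.4, α = 8.27, σ_y = 298.5 → σ = 195 MPa, n = 1.53
  gray cast iron: E = 114.7, α = 11.4, σ_y = 132.0 → σ = 79.8 MPa, n = 1.65
  magnesium alloy: E = 45.09, α = 26.6, σ_y = 276.0 → σ = 73.2 MPa, n = 3.77
  borosilicate glass: E = 63.00, α = 3.40, σ_y = 44.80 → σ = 13.1 MPa, n = 3.43
The minimum is alumina ceramic at n = 1.53.

alumina ceramic, n = 1.53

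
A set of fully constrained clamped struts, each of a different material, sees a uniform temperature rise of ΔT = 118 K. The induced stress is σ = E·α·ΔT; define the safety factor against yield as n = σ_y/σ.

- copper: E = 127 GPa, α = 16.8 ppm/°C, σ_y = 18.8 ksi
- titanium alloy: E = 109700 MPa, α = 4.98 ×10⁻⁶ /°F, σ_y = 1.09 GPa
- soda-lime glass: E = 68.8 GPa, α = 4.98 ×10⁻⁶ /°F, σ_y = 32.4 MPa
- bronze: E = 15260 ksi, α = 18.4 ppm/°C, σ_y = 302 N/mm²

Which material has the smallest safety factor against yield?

soda-lime glass

Per material, after unit conversion:
  copper: E = 127.0, α = 16.8, σ_y = 129.6 → σ = 252 MPa, n = 0.515
  titanium alloy: E = 109.7, α = 8.96, σ_y = 1090 → σ = 116 MPa, n = 9.39
  soda-lime glass: E = 68.80, α = 8.96, σ_y = 32.40 → σ = 72.8 MPa, n = 0.445
  bronze: E = 105.2, α = 18.4, σ_y = 302.0 → σ = 228 MPa, n = 1.32
The minimum is soda-lime glass at n = 0.445.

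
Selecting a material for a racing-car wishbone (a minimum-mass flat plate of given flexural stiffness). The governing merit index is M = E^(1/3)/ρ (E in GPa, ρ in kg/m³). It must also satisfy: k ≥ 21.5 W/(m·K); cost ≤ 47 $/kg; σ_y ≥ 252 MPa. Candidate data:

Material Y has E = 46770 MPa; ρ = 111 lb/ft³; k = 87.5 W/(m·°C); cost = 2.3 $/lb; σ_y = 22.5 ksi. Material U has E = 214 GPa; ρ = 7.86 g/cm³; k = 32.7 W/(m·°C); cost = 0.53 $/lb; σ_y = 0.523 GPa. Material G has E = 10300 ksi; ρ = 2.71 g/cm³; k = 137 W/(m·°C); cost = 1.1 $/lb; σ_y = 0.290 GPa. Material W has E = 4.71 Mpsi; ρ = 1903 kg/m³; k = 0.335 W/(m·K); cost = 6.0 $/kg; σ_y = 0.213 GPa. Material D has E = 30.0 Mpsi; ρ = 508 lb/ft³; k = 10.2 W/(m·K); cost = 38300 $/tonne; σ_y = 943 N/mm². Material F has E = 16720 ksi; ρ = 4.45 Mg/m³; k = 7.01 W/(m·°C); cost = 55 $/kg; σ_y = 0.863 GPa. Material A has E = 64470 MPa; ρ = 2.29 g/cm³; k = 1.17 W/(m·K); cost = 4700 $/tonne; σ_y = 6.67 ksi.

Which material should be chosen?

Screen on constraints: k ≥ 21.5 W/(m·K); cost ≤ 47 $/kg; σ_y ≥ 252 MPa. Survivors: material U, material G.
Convert each candidate to consistent units, then evaluate M:
  material U: E = 214.0 GPa, ρ = 7860 kg/m³
  material G: E = 71.02 GPa, ρ = 2710 kg/m³
  material G: M = 1.53×10⁻³
  material U: M = 0.761×10⁻³
Material G has the largest M.

material G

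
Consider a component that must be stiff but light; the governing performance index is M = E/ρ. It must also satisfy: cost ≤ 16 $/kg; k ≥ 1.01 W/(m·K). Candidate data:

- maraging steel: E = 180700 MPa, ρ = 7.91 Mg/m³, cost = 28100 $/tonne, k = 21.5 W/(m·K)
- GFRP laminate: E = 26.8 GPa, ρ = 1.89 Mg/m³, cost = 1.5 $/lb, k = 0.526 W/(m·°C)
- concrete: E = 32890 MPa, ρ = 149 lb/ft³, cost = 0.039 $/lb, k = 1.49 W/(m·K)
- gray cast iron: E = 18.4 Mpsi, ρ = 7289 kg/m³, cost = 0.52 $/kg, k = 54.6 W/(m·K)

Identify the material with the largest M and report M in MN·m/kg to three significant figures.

Screen on constraints: cost ≤ 16 $/kg; k ≥ 1.01 W/(m·K). Survivors: concrete, gray cast iron.
After converting to SI:
  concrete: E = 32.89 GPa, ρ = 2387 kg/m³
  gray cast iron: E = 126.9 GPa, ρ = 7289 kg/m³
  gray cast iron: M = 17.4 MN·m/kg
  concrete: M = 13.8 MN·m/kg
Highest index: gray cast iron.

gray cast iron, M = 17.4 MN·m/kg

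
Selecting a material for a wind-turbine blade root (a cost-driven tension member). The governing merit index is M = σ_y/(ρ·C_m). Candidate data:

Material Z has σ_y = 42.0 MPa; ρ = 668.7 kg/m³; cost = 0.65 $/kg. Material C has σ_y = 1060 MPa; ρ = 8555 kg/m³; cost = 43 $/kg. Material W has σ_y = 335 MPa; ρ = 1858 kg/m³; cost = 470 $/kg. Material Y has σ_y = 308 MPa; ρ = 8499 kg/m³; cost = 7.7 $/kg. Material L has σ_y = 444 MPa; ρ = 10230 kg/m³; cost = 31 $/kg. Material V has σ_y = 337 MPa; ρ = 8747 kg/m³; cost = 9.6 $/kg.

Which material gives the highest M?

material Z

Per-candidate index values:
  material Z: M = 96.6 kN·m per $
  material Y: M = 4.71 kN·m per $
  material V: M = 4.01 kN·m per $
  material C: M = 2.88 kN·m per $
  material L: M = 1.40 kN·m per $
  material W: M = 0.384 kN·m per $
The maximum is for material Z.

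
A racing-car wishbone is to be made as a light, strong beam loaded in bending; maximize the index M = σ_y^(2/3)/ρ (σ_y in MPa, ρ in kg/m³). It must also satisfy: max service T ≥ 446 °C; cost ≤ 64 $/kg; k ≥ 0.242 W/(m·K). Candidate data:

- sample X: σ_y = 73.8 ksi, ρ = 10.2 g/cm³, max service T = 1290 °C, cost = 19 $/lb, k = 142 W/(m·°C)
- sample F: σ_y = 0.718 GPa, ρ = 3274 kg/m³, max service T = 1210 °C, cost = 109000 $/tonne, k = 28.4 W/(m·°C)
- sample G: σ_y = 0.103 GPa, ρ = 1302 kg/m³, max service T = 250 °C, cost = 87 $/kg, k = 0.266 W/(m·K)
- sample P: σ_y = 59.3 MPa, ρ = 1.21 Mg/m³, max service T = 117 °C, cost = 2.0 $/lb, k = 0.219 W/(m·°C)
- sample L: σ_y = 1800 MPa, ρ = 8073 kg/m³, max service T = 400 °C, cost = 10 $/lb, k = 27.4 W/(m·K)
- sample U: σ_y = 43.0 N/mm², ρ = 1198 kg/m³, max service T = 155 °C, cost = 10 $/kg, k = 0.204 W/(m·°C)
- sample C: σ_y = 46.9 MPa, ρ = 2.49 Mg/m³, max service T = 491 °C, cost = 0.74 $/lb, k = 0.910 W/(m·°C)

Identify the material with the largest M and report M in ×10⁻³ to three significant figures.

sample X, M = 6.25×10⁻³

Screen on constraints: max service T ≥ 446 °C; cost ≤ 64 $/kg; k ≥ 0.242 W/(m·K). Survivors: sample X, sample C.
Convert each candidate to consistent units, then evaluate M:
  sample X: σ_y = 508.8 MPa, ρ = 10200 kg/m³
  sample C: σ_y = 46.90 MPa, ρ = 2490 kg/m³
  sample X: M = 6.25×10⁻³
  sample C: M = 5.22×10⁻³
Sample X has the largest M.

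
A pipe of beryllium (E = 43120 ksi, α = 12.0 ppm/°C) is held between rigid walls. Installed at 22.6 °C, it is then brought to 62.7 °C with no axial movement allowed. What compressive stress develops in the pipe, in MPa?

143 MPa

E = 43120 ksi = 297.3 GPa.
ΔT = 40.10 K. Constrained thermal stress σ = E·α·ΔT = 297.3×10³ MPa × 12.0×10⁻⁶ × 40.10 = 143 MPa (compressive).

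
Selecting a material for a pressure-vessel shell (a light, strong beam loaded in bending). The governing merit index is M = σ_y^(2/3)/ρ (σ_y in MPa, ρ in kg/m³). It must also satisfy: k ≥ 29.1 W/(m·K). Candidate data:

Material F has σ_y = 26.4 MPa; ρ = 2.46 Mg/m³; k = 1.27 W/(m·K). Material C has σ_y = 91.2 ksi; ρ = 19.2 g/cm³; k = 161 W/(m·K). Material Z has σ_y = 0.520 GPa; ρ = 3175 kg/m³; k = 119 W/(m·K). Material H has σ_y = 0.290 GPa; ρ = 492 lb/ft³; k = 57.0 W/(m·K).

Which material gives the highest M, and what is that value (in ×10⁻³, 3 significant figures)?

Screen on constraints: k ≥ 29.1 W/(m·K). Survivors: material C, material Z, material H.
After converting to SI:
  material C: σ_y = 628.8 MPa, ρ = 19200 kg/m³
  material Z: σ_y = 520.0 MPa, ρ = 3175 kg/m³
  material H: σ_y = 290.0 MPa, ρ = 7881 kg/m³
  material Z: M = 20.4×10⁻³
  material H: M = 5.56×10⁻³
  material C: M = 3.82×10⁻³
The maximum is for material Z.

material Z, M = 20.4×10⁻³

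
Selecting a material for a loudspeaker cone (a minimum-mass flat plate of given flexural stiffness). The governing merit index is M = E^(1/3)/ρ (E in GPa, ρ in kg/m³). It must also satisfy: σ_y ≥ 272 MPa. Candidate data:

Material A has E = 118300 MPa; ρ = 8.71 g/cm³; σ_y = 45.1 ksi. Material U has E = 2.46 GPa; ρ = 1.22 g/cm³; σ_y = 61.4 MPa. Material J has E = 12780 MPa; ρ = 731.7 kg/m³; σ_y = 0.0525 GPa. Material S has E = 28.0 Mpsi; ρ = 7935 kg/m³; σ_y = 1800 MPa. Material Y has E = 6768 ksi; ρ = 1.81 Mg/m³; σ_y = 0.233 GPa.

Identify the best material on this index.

Screen on constraints: σ_y ≥ 272 MPa. Survivors: material A, material S.
Convert each candidate to consistent units, then evaluate M:
  material A: E = 118.3 GPa, ρ = 8710 kg/m³
  material S: E = 193.1 GPa, ρ = 7935 kg/m³
  material S: M = 0.728×10⁻³
  material A: M = 0.564×10⁻³
Highest index: material S.

material S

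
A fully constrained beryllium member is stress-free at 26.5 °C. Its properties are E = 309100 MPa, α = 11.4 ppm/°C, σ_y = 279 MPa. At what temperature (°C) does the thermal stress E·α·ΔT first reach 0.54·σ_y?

69.3 °C

E = 309100 MPa = 309.1 GPa.
E·α·ΔT = 150.7 MPa ⇒ ΔT = 150.7 / (309.1×10³ × 11.4×10⁻⁶) = 42.76 K.
T = 26.5 + 42.76 = 69.26 °C.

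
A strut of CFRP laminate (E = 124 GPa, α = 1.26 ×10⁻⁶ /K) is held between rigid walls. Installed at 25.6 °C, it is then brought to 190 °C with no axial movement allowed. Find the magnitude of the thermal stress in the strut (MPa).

ΔT = 164.4 K. Constrained thermal stress σ = E·α·ΔT = 124.0×10³ MPa × 1.26×10⁻⁶ × 164.4 = 25.7 MPa (compressive).

25.7 MPa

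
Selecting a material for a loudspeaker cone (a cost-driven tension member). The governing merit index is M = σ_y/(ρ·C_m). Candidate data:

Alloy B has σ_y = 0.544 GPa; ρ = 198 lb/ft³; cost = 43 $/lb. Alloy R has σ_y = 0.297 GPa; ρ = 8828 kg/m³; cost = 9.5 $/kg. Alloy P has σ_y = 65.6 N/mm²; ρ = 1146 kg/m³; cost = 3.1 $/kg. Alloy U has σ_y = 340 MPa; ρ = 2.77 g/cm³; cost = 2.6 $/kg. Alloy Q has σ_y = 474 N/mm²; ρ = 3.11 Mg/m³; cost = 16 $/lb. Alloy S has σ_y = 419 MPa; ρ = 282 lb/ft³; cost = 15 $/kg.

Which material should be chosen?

In SI units:
  alloy B: σ_y = 544.0 MPa, ρ = 3172 kg/m³, cost = 94.80 $/kg
  alloy R: σ_y = 297.0 MPa, ρ = 8828 kg/m³, cost = 9.500 $/kg
  alloy P: σ_y = 65.60 MPa, ρ = 1146 kg/m³, cost = 3.100 $/kg
  alloy U: σ_y = 340.0 MPa, ρ = 2770 kg/m³, cost = 2.600 $/kg
  alloy Q: σ_y = 474.0 MPa, ρ = 3110 kg/m³, cost = 35.27 $/kg
  alloy S: σ_y = 419.0 MPa, ρ = 4517 kg/m³, cost = 15.00 $/kg
  alloy U: M = 47.2 kN·m per $
  alloy P: M = 18.5 kN·m per $
  alloy S: M = 6.18 kN·m per $
  alloy Q: M = 4.32 kN·m per $
  alloy R: M = 3.54 kN·m per $
  alloy B: M = 1.81 kN·m per $
The maximum is for alloy U.

alloy U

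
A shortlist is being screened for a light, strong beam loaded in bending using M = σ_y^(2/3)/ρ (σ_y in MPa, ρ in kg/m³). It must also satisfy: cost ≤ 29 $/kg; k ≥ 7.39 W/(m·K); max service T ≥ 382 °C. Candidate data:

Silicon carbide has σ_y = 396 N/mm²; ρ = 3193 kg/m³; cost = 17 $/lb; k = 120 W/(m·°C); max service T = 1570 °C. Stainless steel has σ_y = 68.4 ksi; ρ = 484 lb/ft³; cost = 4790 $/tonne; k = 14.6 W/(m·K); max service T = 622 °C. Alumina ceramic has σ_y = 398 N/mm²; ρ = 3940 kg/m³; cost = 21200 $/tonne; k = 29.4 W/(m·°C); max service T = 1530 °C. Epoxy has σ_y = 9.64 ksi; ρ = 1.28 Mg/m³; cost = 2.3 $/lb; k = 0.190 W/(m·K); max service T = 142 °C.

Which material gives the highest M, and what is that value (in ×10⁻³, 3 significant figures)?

Screen on constraints: cost ≤ 29 $/kg; k ≥ 7.39 W/(m·K); max service T ≥ 382 °C. Survivors: stainless steel, alumina ceramic.
Normalizing units and computing the index:
  stainless steel: σ_y = 471.6 MPa, ρ = 7753 kg/m³
  alumina ceramic: σ_y = 398.0 MPa, ρ = 3940 kg/m³
  alumina ceramic: M = 13.7×10⁻³
  stainless steel: M = 7.81×10⁻³
Highest index: alumina ceramic.

alumina ceramic, M = 13.7×10⁻³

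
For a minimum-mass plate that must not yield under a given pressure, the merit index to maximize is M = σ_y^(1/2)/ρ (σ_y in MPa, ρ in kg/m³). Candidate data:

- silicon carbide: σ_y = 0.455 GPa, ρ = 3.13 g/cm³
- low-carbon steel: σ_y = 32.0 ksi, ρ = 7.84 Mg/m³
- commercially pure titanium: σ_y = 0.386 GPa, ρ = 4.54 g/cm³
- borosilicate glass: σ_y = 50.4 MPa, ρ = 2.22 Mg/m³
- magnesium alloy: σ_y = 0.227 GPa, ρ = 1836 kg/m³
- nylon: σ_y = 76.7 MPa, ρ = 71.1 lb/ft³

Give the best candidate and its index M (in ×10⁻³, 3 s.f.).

Convert each candidate to consistent units, then evaluate M:
  silicon carbide: σ_y = 455.0 MPa, ρ = 3130 kg/m³
  low-carbon steel: σ_y = 220.6 MPa, ρ = 7840 kg/m³
  commercially pure titanium: σ_y = 386.0 MPa, ρ = 4540 kg/m³
  borosilicate glass: σ_y = 50.40 MPa, ρ = 2220 kg/m³
  magnesium alloy: σ_y = 227.0 MPa, ρ = 1836 kg/m³
  nylon: σ_y = 76.70 MPa, ρ = 1139 kg/m³
  magnesium alloy: M = 8.21×10⁻³
  nylon: M = 7.69×10⁻³
  silicon carbide: M = 6.81×10⁻³
  commercially pure titanium: M = 4.33×10⁻³
  borosilicate glass: M = 3.20×10⁻³
  low-carbon steel: M = 1.89×10⁻³
Highest index: magnesium alloy.

magnesium alloy, M = 8.21×10⁻³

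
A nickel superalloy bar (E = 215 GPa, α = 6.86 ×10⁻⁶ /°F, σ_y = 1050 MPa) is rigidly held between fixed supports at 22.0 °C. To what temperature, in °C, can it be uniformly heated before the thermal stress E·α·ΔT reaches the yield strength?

418 °C

α = 6.86×10⁻⁶/°F × 9/5 = 12.3×10⁻⁶/K.
E·α·ΔT = 1050 MPa ⇒ ΔT = 1050 / (215.0×10³ × 12.3×10⁻⁶) = 395.5 K.
T = 22.0 + 395.5 = 417.5 °C.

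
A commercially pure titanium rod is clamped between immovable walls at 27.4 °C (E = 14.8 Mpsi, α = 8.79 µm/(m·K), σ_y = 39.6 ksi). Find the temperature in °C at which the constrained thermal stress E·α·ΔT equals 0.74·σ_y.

E = 14.8 Mpsi = 102.0 GPa.
σ_y = 39.6 ksi = 273.0 MPa.
E·α·ΔT = 202.0 MPa ⇒ ΔT = 202.0 / (102.0×10³ × 8.79×10⁻⁶) = 225.3 K.
T = 27.4 + 225.3 = 252.7 °C.

253 °C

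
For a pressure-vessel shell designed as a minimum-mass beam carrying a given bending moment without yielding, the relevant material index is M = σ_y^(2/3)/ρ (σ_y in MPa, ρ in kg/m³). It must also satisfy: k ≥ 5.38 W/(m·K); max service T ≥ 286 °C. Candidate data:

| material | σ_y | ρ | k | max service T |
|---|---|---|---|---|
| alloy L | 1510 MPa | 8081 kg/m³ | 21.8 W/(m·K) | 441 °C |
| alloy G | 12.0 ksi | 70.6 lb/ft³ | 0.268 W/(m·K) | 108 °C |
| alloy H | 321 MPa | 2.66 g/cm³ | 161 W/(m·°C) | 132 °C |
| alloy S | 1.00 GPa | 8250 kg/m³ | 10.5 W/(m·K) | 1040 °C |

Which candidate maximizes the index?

Screen on constraints: k ≥ 5.38 W/(m·K); max service T ≥ 286 °C. Survivors: alloy L, alloy S.
Normalizing units and computing the index:
  alloy L: σ_y = 1510 MPa, ρ = 8081 kg/m³
  alloy S: σ_y = 1000 MPa, ρ = 8250 kg/m³
  alloy L: M = 16.3×10⁻³
  alloy S: M = 12.1×10⁻³
Alloy L has the largest M.

alloy L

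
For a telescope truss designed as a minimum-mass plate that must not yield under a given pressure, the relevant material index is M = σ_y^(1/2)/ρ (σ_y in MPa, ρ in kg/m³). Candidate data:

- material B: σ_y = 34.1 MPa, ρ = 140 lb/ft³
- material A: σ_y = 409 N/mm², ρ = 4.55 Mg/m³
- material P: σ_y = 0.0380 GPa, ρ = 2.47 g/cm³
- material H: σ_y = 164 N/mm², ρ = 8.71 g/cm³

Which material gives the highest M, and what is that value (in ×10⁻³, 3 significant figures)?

After converting to SI:
  material B: σ_y = 34.10 MPa, ρ = 2243 kg/m³
  material A: σ_y = 409.0 MPa, ρ = 4550 kg/m³
  material P: σ_y = 38.00 MPa, ρ = 2470 kg/m³
  material H: σ_y = 164.0 MPa, ρ = 8710 kg/m³
  material A: M = 4.44×10⁻³
  material B: M = 2.60×10⁻³
  material P: M = 2.50×10⁻³
  material H: M = 1.47×10⁻³
Material A has the largest M.

material A, M = 4.44×10⁻³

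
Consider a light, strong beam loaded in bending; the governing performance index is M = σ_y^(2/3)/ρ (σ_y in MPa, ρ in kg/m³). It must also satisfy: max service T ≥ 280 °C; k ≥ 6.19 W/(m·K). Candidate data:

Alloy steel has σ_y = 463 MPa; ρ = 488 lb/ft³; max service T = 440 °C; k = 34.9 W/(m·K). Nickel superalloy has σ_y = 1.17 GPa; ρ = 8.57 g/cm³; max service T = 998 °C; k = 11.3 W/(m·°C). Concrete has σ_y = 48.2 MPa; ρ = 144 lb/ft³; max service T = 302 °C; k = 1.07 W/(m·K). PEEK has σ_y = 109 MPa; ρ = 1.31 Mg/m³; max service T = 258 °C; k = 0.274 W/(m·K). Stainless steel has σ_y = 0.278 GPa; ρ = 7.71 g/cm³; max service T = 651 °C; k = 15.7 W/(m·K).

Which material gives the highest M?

Screen on constraints: max service T ≥ 280 °C; k ≥ 6.19 W/(m·K). Survivors: alloy steel, nickel superalloy, stainless steel.
After converting to SI:
  alloy steel: σ_y = 463.0 MPa, ρ = 7817 kg/m³
  nickel superalloy: σ_y = 1170 MPa, ρ = 8570 kg/m³
  stainless steel: σ_y = 278.0 MPa, ρ = 7710 kg/m³
  nickel superalloy: M = 13.0×10⁻³
  alloy steel: M = 7.66×10⁻³
  stainless steel: M = 5.52×10⁻³
The maximum is for nickel superalloy.

nickel superalloy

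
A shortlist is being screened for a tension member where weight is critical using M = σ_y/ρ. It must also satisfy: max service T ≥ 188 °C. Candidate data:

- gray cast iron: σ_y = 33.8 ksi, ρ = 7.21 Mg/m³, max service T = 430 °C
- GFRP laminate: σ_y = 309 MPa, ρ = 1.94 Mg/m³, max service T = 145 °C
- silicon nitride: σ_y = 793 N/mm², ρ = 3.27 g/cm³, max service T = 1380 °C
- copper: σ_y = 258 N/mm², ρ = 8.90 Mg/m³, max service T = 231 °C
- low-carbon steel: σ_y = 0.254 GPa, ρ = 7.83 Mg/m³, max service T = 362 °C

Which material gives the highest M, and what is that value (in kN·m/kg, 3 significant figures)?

Screen on constraints: max service T ≥ 188 °C. Survivors: gray cast iron, silicon nitride, copper, low-carbon steel.
Convert each candidate to consistent units, then evaluate M:
  gray cast iron: σ_y = 233.0 MPa, ρ = 7210 kg/m³
  silicon nitride: σ_y = 793.0 MPa, ρ = 3270 kg/m³
  copper: σ_y = 258.0 MPa, ρ = 8900 kg/m³
  low-carbon steel: σ_y = 254.0 MPa, ρ = 7830 kg/m³
  silicon nitride: M = 243 kN·m/kg
  low-carbon steel: M = 32.4 kN·m/kg
  gray cast iron: M = 32.3 kN·m/kg
  copper: M = 29.0 kN·m/kg
The maximum is for silicon nitride.

silicon nitride, M = 243 kN·m/kg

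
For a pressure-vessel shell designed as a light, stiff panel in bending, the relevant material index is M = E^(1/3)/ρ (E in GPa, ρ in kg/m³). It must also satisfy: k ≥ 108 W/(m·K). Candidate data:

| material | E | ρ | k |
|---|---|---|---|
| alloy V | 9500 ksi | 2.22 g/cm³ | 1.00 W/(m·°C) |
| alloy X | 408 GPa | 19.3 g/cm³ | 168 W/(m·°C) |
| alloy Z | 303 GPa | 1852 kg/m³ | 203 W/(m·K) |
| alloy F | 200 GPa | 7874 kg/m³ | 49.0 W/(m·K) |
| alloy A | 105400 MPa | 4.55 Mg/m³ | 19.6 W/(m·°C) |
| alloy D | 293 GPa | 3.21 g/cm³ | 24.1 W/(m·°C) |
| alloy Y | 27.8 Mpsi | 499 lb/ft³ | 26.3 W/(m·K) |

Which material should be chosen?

alloy Z

Screen on constraints: k ≥ 108 W/(m·K). Survivors: alloy X, alloy Z.
Normalizing units and computing the index:
  alloy X: E = 408.0 GPa, ρ = 19300 kg/m³
  alloy Z: E = 303.0 GPa, ρ = 1852 kg/m³
  alloy Z: M = 3.63×10⁻³
  alloy X: M = 0.384×10⁻³
Highest index: alloy Z.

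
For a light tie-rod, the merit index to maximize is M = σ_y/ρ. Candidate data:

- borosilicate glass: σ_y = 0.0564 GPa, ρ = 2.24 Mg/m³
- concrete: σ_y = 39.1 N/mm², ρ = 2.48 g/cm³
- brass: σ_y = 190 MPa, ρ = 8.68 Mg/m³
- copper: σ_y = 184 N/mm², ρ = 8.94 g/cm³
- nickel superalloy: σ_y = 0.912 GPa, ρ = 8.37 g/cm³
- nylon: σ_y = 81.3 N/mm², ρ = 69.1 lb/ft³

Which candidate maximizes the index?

nickel superalloy

In SI units:
  borosilicate glass: σ_y = 56.40 MPa, ρ = 2240 kg/m³
  concrete: σ_y = 39.10 MPa, ρ = 2480 kg/m³
  brass: σ_y = 190.0 MPa, ρ = 8680 kg/m³
  copper: σ_y = 184.0 MPa, ρ = 8940 kg/m³
  nickel superalloy: σ_y = 912.0 MPa, ρ = 8370 kg/m³
  nylon: σ_y = 81.30 MPa, ρ = 1107 kg/m³
  nickel superalloy: M = 109 kN·m/kg
  nylon: M = 73.5 kN·m/kg
  borosilicate glass: M = 25.2 kN·m/kg
  brass: M = 21.9 kN·m/kg
  copper: M = 20.6 kN·m/kg
  concrete: M = 15.8 kN·m/kg
Nickel superalloy has the largest M.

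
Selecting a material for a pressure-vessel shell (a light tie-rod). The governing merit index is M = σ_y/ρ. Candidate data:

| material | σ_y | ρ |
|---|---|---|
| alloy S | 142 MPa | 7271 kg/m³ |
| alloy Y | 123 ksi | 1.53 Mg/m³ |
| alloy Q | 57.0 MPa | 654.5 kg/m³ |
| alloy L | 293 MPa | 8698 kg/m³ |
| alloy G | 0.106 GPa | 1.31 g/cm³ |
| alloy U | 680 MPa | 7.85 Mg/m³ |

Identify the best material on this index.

alloy Y

Convert each candidate to consistent units, then evaluate M:
  alloy S: σ_y = 142.0 MPa, ρ = 7271 kg/m³
  alloy Y: σ_y = 848.1 MPa, ρ = 1530 kg/m³
  alloy Q: σ_y = 57.00 MPa, ρ = 654.5 kg/m³
  alloy L: σ_y = 293.0 MPa, ρ = 8698 kg/m³
  alloy G: σ_y = 106.0 MPa, ρ = 1310 kg/m³
  alloy U: σ_y = 680.0 MPa, ρ = 7850 kg/m³
  alloy Y: M = 554 kN·m/kg
  alloy Q: M = 87.1 kN·m/kg
  alloy U: M = 86.6 kN·m/kg
  alloy G: M = 80.9 kN·m/kg
  alloy L: M = 33.7 kN·m/kg
  alloy S: M = 19.5 kN·m/kg
Alloy Y ranks first.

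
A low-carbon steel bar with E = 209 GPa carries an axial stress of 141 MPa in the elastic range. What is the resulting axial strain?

6.75×10⁻⁴

ε = σ/E = 141 / 209000 = 6.75×10⁻⁴.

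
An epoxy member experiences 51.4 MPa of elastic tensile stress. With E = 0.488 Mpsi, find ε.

E = 0.488 Mpsi = 3.365 GPa = 3365 MPa.
ε = σ/E = 51.4 / 3365 = 0.0153.

0.0153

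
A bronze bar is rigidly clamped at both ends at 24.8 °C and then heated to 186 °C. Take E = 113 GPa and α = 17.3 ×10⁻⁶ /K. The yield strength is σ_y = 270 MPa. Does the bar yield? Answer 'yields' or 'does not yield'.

yields

ΔT = 161.2 K. Constrained thermal stress σ = E·α·ΔT = 113.0×10³ MPa × 17.3×10⁻⁶ × 161.2 = 315 MPa (compressive).
Compare to σ_y = 270 MPa: σ ≥ σ_y, so it yields.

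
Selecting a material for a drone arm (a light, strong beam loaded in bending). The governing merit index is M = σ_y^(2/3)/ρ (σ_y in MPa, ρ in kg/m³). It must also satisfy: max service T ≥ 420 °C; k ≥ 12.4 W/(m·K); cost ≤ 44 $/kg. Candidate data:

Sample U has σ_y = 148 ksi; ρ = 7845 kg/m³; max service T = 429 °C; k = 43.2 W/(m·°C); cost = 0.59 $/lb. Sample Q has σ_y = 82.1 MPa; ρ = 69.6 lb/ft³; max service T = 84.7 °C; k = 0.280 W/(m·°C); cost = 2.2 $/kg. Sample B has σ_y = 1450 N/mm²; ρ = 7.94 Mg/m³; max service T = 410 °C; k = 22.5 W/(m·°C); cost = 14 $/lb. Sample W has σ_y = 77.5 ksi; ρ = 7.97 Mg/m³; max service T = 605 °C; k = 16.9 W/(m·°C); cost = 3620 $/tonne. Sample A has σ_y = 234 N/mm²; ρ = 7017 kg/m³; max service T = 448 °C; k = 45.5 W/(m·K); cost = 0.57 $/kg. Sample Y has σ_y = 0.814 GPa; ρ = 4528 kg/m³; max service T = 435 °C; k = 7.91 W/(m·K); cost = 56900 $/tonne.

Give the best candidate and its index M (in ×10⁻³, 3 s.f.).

Screen on constraints: max service T ≥ 420 °C; k ≥ 12.4 W/(m·K); cost ≤ 44 $/kg. Survivors: sample U, sample W, sample A.
Convert each candidate to consistent units, then evaluate M:
  sample U: σ_y = 1020 MPa, ρ = 7845 kg/m³
  sample W: σ_y = 534.3 MPa, ρ = 7970 kg/m³
  sample A: σ_y = 234.0 MPa, ρ = 7017 kg/m³
  sample U: M = 12.9×10⁻³
  sample W: M = 8.26×10⁻³
  sample A: M = 5.41×10⁻³
Sample U ranks first.

sample U, M = 12.9×10⁻³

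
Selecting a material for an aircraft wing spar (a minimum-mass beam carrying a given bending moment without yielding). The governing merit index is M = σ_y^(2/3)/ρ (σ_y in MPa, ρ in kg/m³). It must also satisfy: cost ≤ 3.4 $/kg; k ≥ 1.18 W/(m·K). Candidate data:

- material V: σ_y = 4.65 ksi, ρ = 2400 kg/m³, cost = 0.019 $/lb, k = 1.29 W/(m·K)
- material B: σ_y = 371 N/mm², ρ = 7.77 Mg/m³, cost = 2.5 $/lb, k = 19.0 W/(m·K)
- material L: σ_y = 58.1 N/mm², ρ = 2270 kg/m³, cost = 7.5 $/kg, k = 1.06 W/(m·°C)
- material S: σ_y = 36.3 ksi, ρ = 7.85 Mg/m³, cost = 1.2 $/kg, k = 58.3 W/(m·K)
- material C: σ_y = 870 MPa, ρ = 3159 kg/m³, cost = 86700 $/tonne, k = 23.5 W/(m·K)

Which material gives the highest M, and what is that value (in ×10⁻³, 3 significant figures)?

Screen on constraints: cost ≤ 3.4 $/kg; k ≥ 1.18 W/(m·K). Survivors: material V, material S.
After converting to SI:
  material V: σ_y = 32.06 MPa, ρ = 2400 kg/m³
  material S: σ_y = 250.3 MPa, ρ = 7850 kg/m³
  material S: M = 5.06×10⁻³
  material V: M = 4.21×10⁻³
Material S has the largest M.

material S, M = 5.06×10⁻³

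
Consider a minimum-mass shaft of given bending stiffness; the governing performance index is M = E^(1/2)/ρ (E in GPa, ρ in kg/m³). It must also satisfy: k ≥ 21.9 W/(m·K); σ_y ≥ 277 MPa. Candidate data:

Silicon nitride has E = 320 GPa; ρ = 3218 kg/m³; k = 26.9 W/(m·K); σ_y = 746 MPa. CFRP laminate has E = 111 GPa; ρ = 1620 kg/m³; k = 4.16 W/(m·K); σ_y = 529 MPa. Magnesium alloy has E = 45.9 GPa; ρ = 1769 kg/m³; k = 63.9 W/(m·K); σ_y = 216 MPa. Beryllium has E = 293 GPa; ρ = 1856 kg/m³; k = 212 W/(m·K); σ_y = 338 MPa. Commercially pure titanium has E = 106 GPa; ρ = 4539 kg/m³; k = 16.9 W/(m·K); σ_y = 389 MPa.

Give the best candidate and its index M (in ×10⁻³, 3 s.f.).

beryllium, M = 9.22×10⁻³

Screen on constraints: k ≥ 21.9 W/(m·K); σ_y ≥ 277 MPa. Survivors: silicon nitride, beryllium.
Evaluate M for each candidate:
  beryllium: M = 9.22×10⁻³
  silicon nitride: M = 5.56×10⁻³
Highest index: beryllium.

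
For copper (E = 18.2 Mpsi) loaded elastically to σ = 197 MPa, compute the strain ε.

E = 18.2 Mpsi = 125.5 GPa = 125500 MPa.
ε = σ/E = 197 / 125500 = 1.57×10⁻³.

1.57×10⁻³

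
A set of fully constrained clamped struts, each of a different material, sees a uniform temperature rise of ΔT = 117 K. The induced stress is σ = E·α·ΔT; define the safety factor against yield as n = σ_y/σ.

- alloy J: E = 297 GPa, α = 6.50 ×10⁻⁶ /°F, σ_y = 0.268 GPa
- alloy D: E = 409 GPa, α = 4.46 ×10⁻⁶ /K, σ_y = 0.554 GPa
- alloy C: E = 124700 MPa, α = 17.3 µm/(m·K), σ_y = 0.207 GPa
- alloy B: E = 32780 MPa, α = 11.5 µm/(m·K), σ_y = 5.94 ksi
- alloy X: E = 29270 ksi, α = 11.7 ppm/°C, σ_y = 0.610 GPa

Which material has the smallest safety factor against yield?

alloy J

Per material, after unit conversion:
  alloy J: E = 297.0, α = 11.7, σ_y = 268.0 → σ = 407 MPa, n = 0.659
  alloy D: E = 409.0, α = 4.46, σ_y = 554.0 → σ = 213 MPa, n = 2.60
  alloy C: E = 124.7, α = 17.3, σ_y = 207.0 → σ = 252 MPa, n = 0.820
  alloy B: E = 32.78, α = 11.5, σ_y = 40.95 → σ = 44.1 MPa, n = 0.929
  alloy X: E = 201.8, α = 11.7, σ_y = 610.0 → σ = 276 MPa, n = 2.21
Smallest n: alloy J with n = 0.659.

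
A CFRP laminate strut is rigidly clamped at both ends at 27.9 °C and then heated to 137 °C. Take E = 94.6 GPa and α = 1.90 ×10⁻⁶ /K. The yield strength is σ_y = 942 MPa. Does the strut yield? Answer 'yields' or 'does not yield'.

ΔT = 109.1 K. Constrained thermal stress σ = E·α·ΔT = 94.60×10³ MPa × 1.90×10⁻⁶ × 109.1 = 19.6 MPa (compressive).
Compare to σ_y = 942 MPa: σ < σ_y, so it does not yield.

does not yield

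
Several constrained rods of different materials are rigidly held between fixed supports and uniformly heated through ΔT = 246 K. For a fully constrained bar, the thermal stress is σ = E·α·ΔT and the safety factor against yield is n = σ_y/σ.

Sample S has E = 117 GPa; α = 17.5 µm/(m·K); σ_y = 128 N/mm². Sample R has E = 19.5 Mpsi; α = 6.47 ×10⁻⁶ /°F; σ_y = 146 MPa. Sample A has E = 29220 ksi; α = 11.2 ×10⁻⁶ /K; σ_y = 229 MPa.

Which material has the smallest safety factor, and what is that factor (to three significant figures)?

Per material, after unit conversion:
  sample S: E = 117.0, α = 17.5, σ_y = 128.0 → σ = 504 MPa, n = 0.254
  sample R: E = 134.4, α = 11.6, σ_y = 146.0 → σ = 385 MPa, n = 0.379
  sample A: E = 201.5, α = 11.2, σ_y = 229.0 → σ = 555 MPa, n = 0.413
The minimum is sample S at n = 0.254.

sample S, n = 0.254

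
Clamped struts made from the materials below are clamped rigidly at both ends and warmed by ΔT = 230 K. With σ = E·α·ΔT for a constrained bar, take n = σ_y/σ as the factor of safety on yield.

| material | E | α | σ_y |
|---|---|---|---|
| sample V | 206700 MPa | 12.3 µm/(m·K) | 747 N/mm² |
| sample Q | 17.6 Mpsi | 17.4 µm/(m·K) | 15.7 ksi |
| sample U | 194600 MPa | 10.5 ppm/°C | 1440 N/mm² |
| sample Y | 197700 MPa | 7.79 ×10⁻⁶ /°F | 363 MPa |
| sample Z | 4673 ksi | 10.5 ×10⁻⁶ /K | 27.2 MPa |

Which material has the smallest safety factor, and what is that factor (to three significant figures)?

Converting E to GPa, α to ×10⁻⁶/K, σ_y to MPa, then σ and n for each:
  sample V: E = 206.7, α = 12.3, σ_y = 747.0 → σ = 585 MPa, n = 1.28
  sample Q: E = 121.3, α = 17.4, σ_y = 108.2 → σ = 486 MPa, n = 0.223
  sample U: E = 194.6, α = 10.5, σ_y = 1440 → σ = 470 MPa, n = 3.06
  sample Y: E = 197.7, α = 14.0, σ_y = 363.0 → σ = 638 MPa, n = 0.569
  sample Z: E = 32.22, α = 10.5, σ_y = 27.20 → σ = 77.8 MPa, n = 0.350
Sample Q has the lowest safety factor, n = 0.223.

sample Q, n = 0.223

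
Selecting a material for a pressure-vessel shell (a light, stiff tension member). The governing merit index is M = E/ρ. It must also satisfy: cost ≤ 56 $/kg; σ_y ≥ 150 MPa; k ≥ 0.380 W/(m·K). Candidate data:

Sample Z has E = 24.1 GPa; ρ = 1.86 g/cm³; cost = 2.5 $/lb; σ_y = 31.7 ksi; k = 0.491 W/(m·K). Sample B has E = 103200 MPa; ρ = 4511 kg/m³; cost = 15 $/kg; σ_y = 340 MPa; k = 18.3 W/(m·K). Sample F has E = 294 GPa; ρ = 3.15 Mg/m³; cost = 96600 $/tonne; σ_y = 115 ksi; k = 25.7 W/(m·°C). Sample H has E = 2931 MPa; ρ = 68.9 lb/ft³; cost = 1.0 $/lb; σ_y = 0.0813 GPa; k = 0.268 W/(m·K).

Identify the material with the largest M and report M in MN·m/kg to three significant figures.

Screen on constraints: cost ≤ 56 $/kg; σ_y ≥ 150 MPa; k ≥ 0.380 W/(m·K). Survivors: sample Z, sample B.
Convert each candidate to consistent units, then evaluate M:
  sample Z: E = 24.10 GPa, ρ = 1860 kg/m³
  sample B: E = 103.2 GPa, ρ = 4511 kg/m³
  sample B: M = 22.9 MN·m/kg
  sample Z: M = 13.0 MN·m/kg
Sample B ranks first.

sample B, M = 22.9 MN·m/kg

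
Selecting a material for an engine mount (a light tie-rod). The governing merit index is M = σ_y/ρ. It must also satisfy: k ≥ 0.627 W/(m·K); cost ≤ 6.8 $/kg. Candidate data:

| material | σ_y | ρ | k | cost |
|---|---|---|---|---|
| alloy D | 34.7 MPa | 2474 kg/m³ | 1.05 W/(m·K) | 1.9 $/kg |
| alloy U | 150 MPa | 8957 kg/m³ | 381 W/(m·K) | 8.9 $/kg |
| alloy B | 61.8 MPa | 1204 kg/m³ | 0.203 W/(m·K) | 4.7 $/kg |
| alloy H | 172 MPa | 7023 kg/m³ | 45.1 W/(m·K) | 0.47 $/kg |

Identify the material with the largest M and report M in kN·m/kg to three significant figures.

Screen on constraints: k ≥ 0.627 W/(m·K); cost ≤ 6.8 $/kg. Survivors: alloy D, alloy H.
Per-candidate index values:
  alloy H: M = 24.5 kN·m/kg
  alloy D: M = 14.0 kN·m/kg
Alloy H has the largest M.

alloy H, M = 24.5 kN·m/kg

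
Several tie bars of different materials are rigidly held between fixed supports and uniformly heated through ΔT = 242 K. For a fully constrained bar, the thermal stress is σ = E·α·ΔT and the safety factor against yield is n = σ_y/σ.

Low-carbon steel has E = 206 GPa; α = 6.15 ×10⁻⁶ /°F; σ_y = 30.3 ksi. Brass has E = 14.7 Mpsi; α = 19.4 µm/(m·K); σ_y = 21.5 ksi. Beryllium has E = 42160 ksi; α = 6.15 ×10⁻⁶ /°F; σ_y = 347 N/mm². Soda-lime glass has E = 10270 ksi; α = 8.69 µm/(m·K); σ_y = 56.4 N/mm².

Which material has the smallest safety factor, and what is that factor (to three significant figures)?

brass, n = 0.312

Converting E to GPa, α to ×10⁻⁶/K, σ_y to MPa, then σ and n for each:
  low-carbon steel: E = 206.0, α = 11.1, σ_y = 208.9 → σ = 552 MPa, n = 0.379
  brass: E = 101.4, α = 19.4, σ_y = 148.2 → σ = 476 MPa, n = 0.312
  beryllium: E = 290.7, α = 11.1, σ_y = 347.0 → σ = 779 MPa, n = 0.446
  soda-lime glass: E = 70.81, α = 8.69, σ_y = 56.40 → σ = 149 MPa, n = 0.379
Smallest n: brass with n = 0.312.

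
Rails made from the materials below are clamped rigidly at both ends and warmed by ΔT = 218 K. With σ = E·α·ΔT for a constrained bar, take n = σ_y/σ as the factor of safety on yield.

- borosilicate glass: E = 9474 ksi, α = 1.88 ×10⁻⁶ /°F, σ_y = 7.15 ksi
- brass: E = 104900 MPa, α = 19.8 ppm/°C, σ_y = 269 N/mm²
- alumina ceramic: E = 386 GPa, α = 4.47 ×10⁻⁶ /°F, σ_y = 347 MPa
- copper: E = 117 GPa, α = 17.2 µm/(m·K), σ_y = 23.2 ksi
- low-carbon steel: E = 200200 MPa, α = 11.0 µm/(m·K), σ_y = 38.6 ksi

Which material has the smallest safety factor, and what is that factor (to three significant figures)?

copper, n = 0.365

In consistent units (E in GPa, α in ×10⁻⁶/K, σ_y in MPa):
  borosilicate glass: E = 65.32, α = 3.38, σ_y = 49.30 → σ = 48.2 MPa, n = 1.02
  brass: E = 104.9, α = 19.8, σ_y = 269.0 → σ = 453 MPa, n = 0.594
  alumina ceramic: E = 386.0, α = 8.05, σ_y = 347.0 → σ = 677 MPa, n = 0.513
  copper: E = 117.0, α = 17.2, σ_y = 160.0 → σ = 439 MPa, n = 0.365
  low-carbon steel: E = 200.2, α = 11.0, σ_y = 266.1 → σ = 480 MPa, n = 0.554
Copper has the lowest safety factor, n = 0.365.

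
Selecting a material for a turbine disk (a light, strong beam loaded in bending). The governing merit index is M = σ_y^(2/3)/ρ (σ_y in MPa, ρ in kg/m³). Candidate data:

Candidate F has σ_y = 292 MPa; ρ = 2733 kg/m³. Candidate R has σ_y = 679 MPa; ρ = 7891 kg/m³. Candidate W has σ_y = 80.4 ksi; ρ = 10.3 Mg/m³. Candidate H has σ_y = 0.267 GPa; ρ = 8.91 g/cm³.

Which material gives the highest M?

After converting to SI:
  candidate F: σ_y = 292.0 MPa, ρ = 2733 kg/m³
  candidate R: σ_y = 679.0 MPa, ρ = 7891 kg/m³
  candidate W: σ_y = 554.3 MPa, ρ = 10300 kg/m³
  candidate H: σ_y = 267.0 MPa, ρ = 8910 kg/m³
  candidate F: M = 16.1×10⁻³
  candidate R: M = 9.79×10⁻³
  candidate W: M = 6.55×10⁻³
  candidate H: M = 4.65×10⁻³
Candidate F ranks first.

candidate F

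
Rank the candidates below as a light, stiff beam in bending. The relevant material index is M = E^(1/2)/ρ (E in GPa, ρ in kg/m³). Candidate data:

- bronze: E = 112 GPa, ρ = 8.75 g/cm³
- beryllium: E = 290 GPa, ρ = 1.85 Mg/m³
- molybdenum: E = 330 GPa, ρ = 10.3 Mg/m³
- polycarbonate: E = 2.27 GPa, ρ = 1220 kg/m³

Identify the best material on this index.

Putting every candidate on a common basis:
  bronze: E = 112.0 GPa, ρ = 8750 kg/m³
  beryllium: E = 290.0 GPa, ρ = 1850 kg/m³
  molybdenum: E = 330.0 GPa, ρ = 10300 kg/m³
  polycarbonate: E = 2.270 GPa, ρ = 1220 kg/m³
  beryllium: M = 9.21×10⁻³
  molybdenum: M = 1.76×10⁻³
  polycarbonate: M = 1.23×10⁻³
  bronze: M = 1.21×10⁻³
Highest index: beryllium.

beryllium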